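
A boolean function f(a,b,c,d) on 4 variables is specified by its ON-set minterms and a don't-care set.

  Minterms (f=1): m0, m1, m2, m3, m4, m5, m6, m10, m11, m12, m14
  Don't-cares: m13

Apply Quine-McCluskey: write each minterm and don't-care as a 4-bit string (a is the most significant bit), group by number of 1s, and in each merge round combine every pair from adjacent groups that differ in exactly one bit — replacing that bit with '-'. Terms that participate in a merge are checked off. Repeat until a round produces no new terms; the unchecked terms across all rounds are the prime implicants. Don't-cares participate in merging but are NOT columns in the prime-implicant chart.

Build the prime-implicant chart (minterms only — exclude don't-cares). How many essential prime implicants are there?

Round 0: 0000✓ 0001✓ 0010✓ 0011✓ 0100✓ 0101✓ 0110✓ 1010✓ 1011✓ 1100✓ 1101✓ 1110✓
Round 1: -010✓ -011✓ -100✓ -101✓ -110✓ 0-00✓ 0-01✓ 0-10✓ 00-0✓ 00-1✓ 000-✓ 001-✓ 01-0✓ 010-✓ 1-10✓ 101-✓ 11-0✓ 110-✓
Round 2: --10 -01- -1-0 -10- 0--0 0-0- 00--
PIs = {--10, -01-, -1-0, -10-, 0--0, 0-0-, 00--}
Coverage chart:
  m0: 0--0,0-0-,00--
  m1: 0-0-,00--
  m2: --10,-01-,0--0,00--
  m3: -01-,00--
  m4: -1-0,-10-,0--0,0-0-
  m5: -10-,0-0-
  m6: --10,-1-0,0--0
  m10: --10,-01-
  m11: -01- ←essential
  m12: -1-0,-10-
  m14: --10,-1-0
Essential: -01-

1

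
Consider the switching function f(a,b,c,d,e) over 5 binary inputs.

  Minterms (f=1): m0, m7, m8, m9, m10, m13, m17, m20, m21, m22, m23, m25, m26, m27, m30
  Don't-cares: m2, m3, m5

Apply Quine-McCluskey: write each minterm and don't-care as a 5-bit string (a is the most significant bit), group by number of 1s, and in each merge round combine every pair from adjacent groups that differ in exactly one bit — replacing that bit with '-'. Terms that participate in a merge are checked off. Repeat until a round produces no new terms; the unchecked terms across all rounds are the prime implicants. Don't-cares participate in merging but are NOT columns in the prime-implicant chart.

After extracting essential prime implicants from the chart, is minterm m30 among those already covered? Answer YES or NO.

NO

Round 0: 00000✓ 00010✓ 00011✓ 00101✓ 00111✓ 01000✓ 01001✓ 01010✓ 01101✓ 10001✓ 10100✓ 10101✓ 10110✓ 10111✓ 11001✓ 11010✓ 11011✓ 11110✓
Round 1: -0101✓ -0111✓ -1001 -1010 0-000✓ 0-010✓ 0-101 00-11 000-0✓ 0001- 001-1✓ 01-01 010-0✓ 0100- 1-001 1-110 10-01 101-0✓ 101-1✓ 1010-✓ 1011-✓ 11-10 110-1 1101-
Round 2: -01-1 0-0-0 101--
PIs = {-01-1, -1001, -1010, 0-0-0, 0-101, 00-11, 0001-, 01-01, 0100-, 1-001, 1-110, 10-01, 101--, 11-10, 110-1, 1101-}
Coverage chart:
  m0: 0-0-0 ←essential
  m7: -01-1,00-11
  m8: 0-0-0,0100-
  m9: -1001,01-01,0100-
  m10: -1010,0-0-0
  m13: 0-101,01-01
  m17: 1-001,10-01
  m20: 101-- ←essential
  m21: -01-1,10-01,101--
  m22: 1-110,101--
  m23: -01-1,101--
  m25: -1001,1-001,110-1
  m26: -1010,11-10,1101-
  m27: 110-1,1101-
  m30: 1-110,11-10
Essential: 0-0-0, 101--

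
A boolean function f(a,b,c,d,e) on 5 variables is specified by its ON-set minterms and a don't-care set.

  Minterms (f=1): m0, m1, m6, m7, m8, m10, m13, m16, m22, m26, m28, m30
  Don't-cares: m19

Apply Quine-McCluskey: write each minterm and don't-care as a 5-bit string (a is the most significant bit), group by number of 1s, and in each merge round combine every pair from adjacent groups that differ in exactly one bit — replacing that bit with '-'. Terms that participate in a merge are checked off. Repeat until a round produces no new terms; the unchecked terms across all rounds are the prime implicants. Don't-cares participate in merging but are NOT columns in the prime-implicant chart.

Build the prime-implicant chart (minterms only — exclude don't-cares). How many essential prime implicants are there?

5

size-2^0 implicants → 00000(✓)  00001(✓)  00110(✓)  00111(✓)  01000(✓)  01010(✓)  01101  10000(✓)  10011  10110(✓)  11010(✓)  11100(✓)  11110(✓)
size-2^1 implicants → -0000  -0110  -1010  0-000  0000-  0011-  010-0  1-110  11-10  111-0
Unchecked terms (primes): -0000, -0110, -1010, 0-000, 0000-, 0011-, 010-0, 01101, 1-110, 10011, 11-10, 111-0
Minterm coverage:
  m0 ⊆ -0000,0-000,0000-
  m1 ⊆ 0000- [E]
  m6 ⊆ -0110,0011-
  m7 ⊆ 0011- [E]
  m8 ⊆ 0-000,010-0
  m10 ⊆ -1010,010-0
  m13 ⊆ 01101 [E]
  m16 ⊆ -0000 [E]
  m22 ⊆ -0110,1-110
  m26 ⊆ -1010,11-10
  m28 ⊆ 111-0 [E]
  m30 ⊆ 1-110,11-10,111-0
E = {-0000, 0000-, 0011-, 01101, 111-0}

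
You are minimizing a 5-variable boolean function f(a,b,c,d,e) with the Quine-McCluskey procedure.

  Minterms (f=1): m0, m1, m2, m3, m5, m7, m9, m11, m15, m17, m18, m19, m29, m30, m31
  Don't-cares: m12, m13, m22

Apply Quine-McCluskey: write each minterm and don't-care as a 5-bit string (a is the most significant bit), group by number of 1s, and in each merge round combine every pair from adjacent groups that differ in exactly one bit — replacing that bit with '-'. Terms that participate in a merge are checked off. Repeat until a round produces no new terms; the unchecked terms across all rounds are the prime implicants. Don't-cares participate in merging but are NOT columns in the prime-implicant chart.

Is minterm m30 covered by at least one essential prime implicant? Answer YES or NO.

NO

[col 0] 00000*, 00001*, 00010*, 00011*, 00101*, 00111*, 01001*, 01011*, 01100*, 01101*, 01111*, 10001*, 10010*, 10011*, 10110*, 11101*, 11110*, 11111*
[col 1] -0001*, -0010*, -0011*, -1101*, -1111*, 0-001*, 0-011*, 0-101*, 0-111*, 00-01*, 00-11*, 000-0*, 000-1*, 0000-*, 0001-*, 001-1*, 01-01*, 01-11*, 010-1*, 011-1*, 0110-, 1-110, 10-10, 100-1*, 1001-*, 111-1*, 1111-
[col 2] -00-1, -001-, -11-1, 0--01*, 0--11*, 0-0-1*, 0-1-1*, 00--1*, 000--, 01--1*
[col 3] 0---1
Prime implicants: -00-1, -001-, -11-1, 0---1, 000--, 0110-, 1-110, 10-10, 1111-
PI chart (minterm → PIs covering it):
  0 | 000--  (sole → essential)
  1 | -00-1,0---1,000--
  2 | -001-,000--
  3 | -00-1,-001-,0---1,000--
  5 | 0---1  (sole → essential)
  7 | 0---1  (sole → essential)
  9 | 0---1  (sole → essential)
  11 | 0---1  (sole → essential)
  15 | -11-1,0---1
  17 | -00-1  (sole → essential)
  18 | -001-,10-10
  19 | -00-1,-001-
  29 | -11-1  (sole → essential)
  30 | 1-110,1111-
  31 | -11-1,1111-
Essential prime implicants: -00-1, -11-1, 0---1, 000--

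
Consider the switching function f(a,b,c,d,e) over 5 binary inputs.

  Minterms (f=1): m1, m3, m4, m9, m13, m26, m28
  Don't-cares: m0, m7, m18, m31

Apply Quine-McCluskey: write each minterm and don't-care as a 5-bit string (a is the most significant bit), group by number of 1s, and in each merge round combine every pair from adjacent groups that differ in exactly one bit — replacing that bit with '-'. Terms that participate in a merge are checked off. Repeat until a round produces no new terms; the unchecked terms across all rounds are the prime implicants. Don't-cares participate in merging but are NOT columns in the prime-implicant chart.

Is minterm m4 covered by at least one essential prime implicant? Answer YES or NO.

Round 0: 00000✓ 00001✓ 00011✓ 00100✓ 00111✓ 01001✓ 01101✓ 10010✓ 11010✓ 11100 11111
Round 1: 0-001 00-00 00-11 000-1 0000- 01-01 1-010
PIs = {0-001, 00-00, 00-11, 000-1, 0000-, 01-01, 1-010, 11100, 11111}
Coverage chart:
  m1: 0-001,000-1,0000-
  m3: 00-11,000-1
  m4: 00-00 ←essential
  m9: 0-001,01-01
  m13: 01-01 ←essential
  m26: 1-010 ←essential
  m28: 11100 ←essential
Essential: 00-00, 01-01, 1-010, 11100

YES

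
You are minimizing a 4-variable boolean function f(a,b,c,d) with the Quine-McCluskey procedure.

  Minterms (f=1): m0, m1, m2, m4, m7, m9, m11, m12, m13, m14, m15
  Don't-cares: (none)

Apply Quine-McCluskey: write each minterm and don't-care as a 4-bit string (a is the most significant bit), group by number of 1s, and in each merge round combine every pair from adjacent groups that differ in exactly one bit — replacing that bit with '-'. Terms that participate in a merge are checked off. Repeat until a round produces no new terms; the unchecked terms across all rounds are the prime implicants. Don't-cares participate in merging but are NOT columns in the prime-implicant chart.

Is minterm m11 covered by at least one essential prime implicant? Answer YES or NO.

YES

size-2^0 implicants → 0000(✓)  0001(✓)  0010(✓)  0100(✓)  0111(✓)  1001(✓)  1011(✓)  1100(✓)  1101(✓)  1110(✓)  1111(✓)
size-2^1 implicants → -001  -100  -111  0-00  00-0  000-  1-01(✓)  1-11(✓)  10-1(✓)  11-0(✓)  11-1(✓)  110-(✓)  111-(✓)
size-2^2 implicants → 1--1  11--
Unchecked terms (primes): -001, -100, -111, 0-00, 00-0, 000-, 1--1, 11--
Minterm coverage:
  m0 ⊆ 0-00,00-0,000-
  m1 ⊆ -001,000-
  m2 ⊆ 00-0 [E]
  m4 ⊆ -100,0-00
  m7 ⊆ -111 [E]
  m9 ⊆ -001,1--1
  m11 ⊆ 1--1 [E]
  m12 ⊆ -100,11--
  m13 ⊆ 1--1,11--
  m14 ⊆ 11-- [E]
  m15 ⊆ -111,1--1,11--
E = {-111, 00-0, 1--1, 11--}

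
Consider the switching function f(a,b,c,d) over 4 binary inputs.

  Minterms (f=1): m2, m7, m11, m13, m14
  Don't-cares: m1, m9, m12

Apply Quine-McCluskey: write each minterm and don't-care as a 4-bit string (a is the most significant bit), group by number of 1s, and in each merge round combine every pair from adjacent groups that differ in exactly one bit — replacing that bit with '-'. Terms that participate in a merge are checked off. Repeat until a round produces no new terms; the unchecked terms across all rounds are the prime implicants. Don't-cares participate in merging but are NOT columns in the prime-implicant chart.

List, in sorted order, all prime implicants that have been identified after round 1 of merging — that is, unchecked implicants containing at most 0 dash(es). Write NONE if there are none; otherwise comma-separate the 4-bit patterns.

0010, 0111

size-2^0 implicants → 0001(✓)  0010  0111  1001(✓)  1011(✓)  1100(✓)  1101(✓)  1110(✓)
size-2^1 implicants → -001  1-01  10-1  11-0  110-
Unchecked terms (primes): -001, 0010, 0111, 1-01, 10-1, 11-0, 110-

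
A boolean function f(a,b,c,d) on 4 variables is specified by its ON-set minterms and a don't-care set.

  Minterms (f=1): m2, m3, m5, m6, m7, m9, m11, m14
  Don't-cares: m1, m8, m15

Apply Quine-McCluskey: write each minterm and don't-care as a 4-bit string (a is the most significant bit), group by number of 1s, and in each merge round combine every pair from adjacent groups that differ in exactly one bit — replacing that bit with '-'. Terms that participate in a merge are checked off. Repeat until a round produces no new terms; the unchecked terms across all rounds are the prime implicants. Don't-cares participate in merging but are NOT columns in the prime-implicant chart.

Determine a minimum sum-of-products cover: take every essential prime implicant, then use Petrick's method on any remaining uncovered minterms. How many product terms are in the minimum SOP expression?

4

Round 0: 0001✓ 0010✓ 0011✓ 0101✓ 0110✓ 0111✓ 1000✓ 1001✓ 1011✓ 1110✓ 1111✓
Round 1: -001✓ -011✓ -110✓ -111✓ 0-01✓ 0-10✓ 0-11✓ 00-1✓ 001-✓ 01-1✓ 011-✓ 1-11✓ 10-1✓ 100- 111-✓
Round 2: --11 -0-1 -11- 0--1 0-1-
PIs = {--11, -0-1, -11-, 0--1, 0-1-, 100-}
Coverage chart:
  m2: 0-1- ←essential
  m3: --11,-0-1,0--1,0-1-
  m5: 0--1 ←essential
  m6: -11-,0-1-
  m7: --11,-11-,0--1,0-1-
  m9: -0-1,100-
  m11: --11,-0-1
  m14: -11- ←essential
Essential: -11-, 0--1, 0-1-
Petrick residual → -0-1
Min cover (4 terms): b'd + bc + a'd + a'c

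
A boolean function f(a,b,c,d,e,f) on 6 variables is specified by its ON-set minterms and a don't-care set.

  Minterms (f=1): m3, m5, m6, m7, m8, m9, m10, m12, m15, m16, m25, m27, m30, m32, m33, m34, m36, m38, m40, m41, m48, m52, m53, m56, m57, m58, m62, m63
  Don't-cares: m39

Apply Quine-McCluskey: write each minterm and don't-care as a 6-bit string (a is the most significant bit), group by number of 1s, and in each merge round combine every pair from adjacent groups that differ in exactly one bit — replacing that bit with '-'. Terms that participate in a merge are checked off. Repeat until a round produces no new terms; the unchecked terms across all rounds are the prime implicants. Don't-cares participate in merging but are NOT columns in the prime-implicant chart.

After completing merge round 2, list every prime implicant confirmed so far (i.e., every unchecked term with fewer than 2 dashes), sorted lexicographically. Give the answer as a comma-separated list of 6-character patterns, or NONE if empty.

-10000, -11110, 00-111, 000-11, 0001-1, 001-00, 0010-0, 0110-1, 11010-, 111-10, 1110-0, 11111-

[col 0] 000011*, 000101*, 000110*, 000111*, 001000*, 001001*, 001010*, 001100*, 001111*, 010000*, 011001*, 011011*, 011110*, 100000*, 100001*, 100010*, 100100*, 100110*, 100111*, 101000*, 101001*, 110000*, 110100*, 110101*, 111000*, 111001*, 111010*, 111110*, 111111*
[col 1] -00110*, -00111*, -01000*, -01001*, -10000, -11001*, -11110, 0-1001*, 00-111, 000-11, 0001-1, 00011-*, 001-00, 0010-0, 00100-*, 0110-1, 1-0000*, 1-0100*, 1-1000*, 1-1001*, 10-000*, 10-001*, 100-00*, 100-10*, 1000-0*, 10000-*, 1001-0*, 10011-*, 10100-*, 11-000*, 110-00*, 11010-, 111-10, 1110-0, 11100-*, 11111-
[col 2] --1001, -0011-, -0100-, 1--000, 1-0-00, 1-100-, 10-00-, 100--0
Prime implicants: --1001, -0011-, -0100-, -10000, -11110, 00-111, 000-11, 0001-1, 001-00, 0010-0, 0110-1, 1--000, 1-0-00, 1-100-, 10-00-, 100--0, 11010-, 111-10, 1110-0, 11111-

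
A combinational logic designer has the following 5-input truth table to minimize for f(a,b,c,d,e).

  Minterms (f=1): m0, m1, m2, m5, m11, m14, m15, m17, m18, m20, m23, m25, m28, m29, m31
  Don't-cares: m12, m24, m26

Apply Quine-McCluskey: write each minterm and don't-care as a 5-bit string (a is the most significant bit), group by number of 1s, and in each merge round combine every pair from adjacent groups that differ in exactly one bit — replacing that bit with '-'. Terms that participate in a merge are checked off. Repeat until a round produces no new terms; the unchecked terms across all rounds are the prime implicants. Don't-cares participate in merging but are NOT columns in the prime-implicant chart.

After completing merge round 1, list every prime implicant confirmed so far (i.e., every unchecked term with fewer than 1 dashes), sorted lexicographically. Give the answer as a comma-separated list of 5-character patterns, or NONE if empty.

[col 0] 00000*, 00001*, 00010*, 00101*, 01011*, 01100*, 01110*, 01111*, 10001*, 10010*, 10100*, 10111*, 11000*, 11001*, 11010*, 11100*, 11101*, 11111*
[col 1] -0001, -0010, -1100, -1111, 00-01, 000-0, 0000-, 01-11, 011-0, 0111-, 1-001, 1-010, 1-100, 1-111, 11-00*, 11-01*, 110-0, 1100-*, 111-1, 1110-*
[col 2] 11-0-
Prime implicants: -0001, -0010, -1100, -1111, 00-01, 000-0, 0000-, 01-11, 011-0, 0111-, 1-001, 1-010, 1-100, 1-111, 11-0-, 110-0, 111-1

NONE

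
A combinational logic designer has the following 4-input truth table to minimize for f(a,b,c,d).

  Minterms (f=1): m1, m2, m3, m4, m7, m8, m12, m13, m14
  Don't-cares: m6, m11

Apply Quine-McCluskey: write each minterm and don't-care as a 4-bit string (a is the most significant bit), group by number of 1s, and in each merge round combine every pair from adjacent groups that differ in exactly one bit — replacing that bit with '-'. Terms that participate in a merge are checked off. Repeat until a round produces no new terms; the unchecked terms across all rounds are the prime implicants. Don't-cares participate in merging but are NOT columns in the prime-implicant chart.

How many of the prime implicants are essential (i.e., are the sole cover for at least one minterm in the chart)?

Round 0: 0001✓ 0010✓ 0011✓ 0100✓ 0110✓ 0111✓ 1000✓ 1011✓ 1100✓ 1101✓ 1110✓
Round 1: -011 -100✓ -110✓ 0-10✓ 0-11✓ 00-1 001-✓ 01-0✓ 011-✓ 1-00 11-0✓ 110-
Round 2: -1-0 0-1-
PIs = {-011, -1-0, 0-1-, 00-1, 1-00, 110-}
Coverage chart:
  m1: 00-1 ←essential
  m2: 0-1- ←essential
  m3: -011,0-1-,00-1
  m4: -1-0 ←essential
  m7: 0-1- ←essential
  m8: 1-00 ←essential
  m12: -1-0,1-00,110-
  m13: 110- ←essential
  m14: -1-0 ←essential
Essential: -1-0, 0-1-, 00-1, 1-00, 110-

5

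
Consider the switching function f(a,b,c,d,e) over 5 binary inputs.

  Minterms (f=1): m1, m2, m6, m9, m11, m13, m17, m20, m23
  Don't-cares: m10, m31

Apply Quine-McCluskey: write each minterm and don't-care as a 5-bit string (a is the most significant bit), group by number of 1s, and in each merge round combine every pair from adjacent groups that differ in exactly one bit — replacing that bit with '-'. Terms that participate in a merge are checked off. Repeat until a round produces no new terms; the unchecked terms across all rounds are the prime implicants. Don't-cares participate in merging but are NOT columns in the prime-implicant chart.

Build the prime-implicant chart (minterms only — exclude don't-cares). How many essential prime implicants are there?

5

Round 0: 00001✓ 00010✓ 00110✓ 01001✓ 01010✓ 01011✓ 01101✓ 10001✓ 10100 10111✓ 11111✓
Round 1: -0001 0-001 0-010 00-10 01-01 010-1 0101- 1-111
PIs = {-0001, 0-001, 0-010, 00-10, 01-01, 010-1, 0101-, 1-111, 10100}
Coverage chart:
  m1: -0001,0-001
  m2: 0-010,00-10
  m6: 00-10 ←essential
  m9: 0-001,01-01,010-1
  m11: 010-1,0101-
  m13: 01-01 ←essential
  m17: -0001 ←essential
  m20: 10100 ←essential
  m23: 1-111 ←essential
Essential: -0001, 00-10, 01-01, 1-111, 10100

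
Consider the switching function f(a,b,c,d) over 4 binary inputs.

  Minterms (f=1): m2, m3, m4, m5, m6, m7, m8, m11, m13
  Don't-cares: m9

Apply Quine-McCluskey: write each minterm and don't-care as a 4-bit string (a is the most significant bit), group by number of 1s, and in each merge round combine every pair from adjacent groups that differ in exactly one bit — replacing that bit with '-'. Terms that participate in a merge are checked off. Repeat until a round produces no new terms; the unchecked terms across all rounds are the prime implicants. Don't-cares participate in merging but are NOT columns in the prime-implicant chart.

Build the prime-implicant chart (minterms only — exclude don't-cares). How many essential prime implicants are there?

[col 0] 0010*, 0011*, 0100*, 0101*, 0110*, 0111*, 1000*, 1001*, 1011*, 1101*
[col 1] -011, -101, 0-10*, 0-11*, 001-*, 01-0*, 01-1*, 010-*, 011-*, 1-01, 10-1, 100-
[col 2] 0-1-, 01--
Prime implicants: -011, -101, 0-1-, 01--, 1-01, 10-1, 100-
PI chart (minterm → PIs covering it):
  2 | 0-1-  (sole → essential)
  3 | -011,0-1-
  4 | 01--  (sole → essential)
  5 | -101,01--
  6 | 0-1-,01--
  7 | 0-1-,01--
  8 | 100-  (sole → essential)
  11 | -011,10-1
  13 | -101,1-01
Essential prime implicants: 0-1-, 01--, 100-

3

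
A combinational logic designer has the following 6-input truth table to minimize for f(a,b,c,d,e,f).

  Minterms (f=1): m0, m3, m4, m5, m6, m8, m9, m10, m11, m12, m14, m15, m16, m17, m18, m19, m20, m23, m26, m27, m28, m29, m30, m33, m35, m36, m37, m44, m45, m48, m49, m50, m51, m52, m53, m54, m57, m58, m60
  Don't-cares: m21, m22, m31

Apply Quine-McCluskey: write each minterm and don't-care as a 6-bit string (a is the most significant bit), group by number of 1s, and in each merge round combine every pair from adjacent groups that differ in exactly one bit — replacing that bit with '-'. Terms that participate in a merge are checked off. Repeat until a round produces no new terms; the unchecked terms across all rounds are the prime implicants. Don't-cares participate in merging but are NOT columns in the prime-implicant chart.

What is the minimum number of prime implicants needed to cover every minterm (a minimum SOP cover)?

size-2^0 implicants → 000000(✓)  000011(✓)  000100(✓)  000101(✓)  000110(✓)  001000(✓)  001001(✓)  001010(✓)  001011(✓)  001100(✓)  001110(✓)  001111(✓)  010000(✓)  010001(✓)  010010(✓)  010011(✓)  010100(✓)  010101(✓)  010110(✓)  010111(✓)  011010(✓)  011011(✓)  011100(✓)  011101(✓)  011110(✓)  011111(✓)  100001(✓)  100011(✓)  100100(✓)  100101(✓)  101100(✓)  101101(✓)  110000(✓)  110001(✓)  110010(✓)  110011(✓)  110100(✓)  110101(✓)  110110(✓)  111001(✓)  111010(✓)  111100(✓)
size-2^1 implicants → -00011(✓)  -00100(✓)  -00101(✓)  -01100(✓)  -10000(✓)  -10001(✓)  -10010(✓)  -10011(✓)  -10100(✓)  -10101(✓)  -10110(✓)  -11010(✓)  -11100(✓)  0-0000(✓)  0-0011(✓)  0-0100(✓)  0-0101(✓)  0-0110(✓)  0-1010(✓)  0-1011(✓)  0-1100(✓)  0-1110(✓)  0-1111(✓)  00-000(✓)  00-011(✓)  00-100(✓)  00-110(✓)  000-00(✓)  0001-0(✓)  00010-(✓)  001-00(✓)  001-10(✓)  001-11(✓)  0010-0(✓)  0010-1(✓)  00100-(✓)  00101-(✓)  0011-0(✓)  00111-(✓)  01-010(✓)  01-011(✓)  01-100(✓)  01-101(✓)  01-110(✓)  01-111(✓)  010-00(✓)  010-01(✓)  010-10(✓)  010-11(✓)  0100-0(✓)  0100-1(✓)  01000-(✓)  01001-(✓)  0101-0(✓)  0101-1(✓)  01010-(✓)  01011-(✓)  011-10(✓)  011-11(✓)  01101-(✓)  0111-0(✓)  0111-1(✓)  01110-(✓)  01111-(✓)  1-0001(✓)  1-0011(✓)  1-0100(✓)  1-0101(✓)  1-1100(✓)  10-100(✓)  10-101(✓)  100-01(✓)  1000-1(✓)  10010-(✓)  10110-(✓)  11-001  11-010(✓)  11-100(✓)  110-00(✓)  110-01(✓)  110-10(✓)  1100-0(✓)  1100-1(✓)  11000-(✓)  11001-(✓)  1101-0(✓)  11010-(✓)
size-2^2 implicants → --0011  --0100(✓)  --0101(✓)  --1100(✓)  -0-100(✓)  -0010-(✓)  -1-010  -1-100(✓)  -10-00(✓)  -10-01(✓)  -10-10(✓)  -100-0(✓)  -100-1(✓)  -1000-(✓)  -1001-(✓)  -101-0(✓)  -1010-(✓)  0--011  0--100(✓)  0--110(✓)  0-0-00  0-01-0(✓)  0-010-(✓)  0-1-10(✓)  0-1-11(✓)  0-101-(✓)  0-11-0(✓)  0-111-(✓)  00--00  00-1-0(✓)  001--0  001-1-(✓)  0010--  01--10(✓)  01--11(✓)  01-01-(✓)  01-1-0(✓)  01-1-1(✓)  01-10-(✓)  01-11-(✓)  010--0(✓)  010--1(✓)  010-0-(✓)  010-1-(✓)  0100--(✓)  0101--(✓)  011-1-(✓)  0111--(✓)  1--100(✓)  1-0-01  1-00-1  1-010-(✓)  10-10-  110--0(✓)  110-0-(✓)  1100--(✓)
size-2^3 implicants → ---100  --010-  -10--0  -10-0-  -100--  0--1-0  0-1-1-  01--1-  01-1--  010---
Unchecked terms (primes): ---100, --0011, --010-, -1-010, -10--0, -10-0-, -100--, 0--011, 0--1-0, 0-0-00, 0-1-1-, 00--00, 001--0, 0010--, 01--1-, 01-1--, 010---, 1-0-01, 1-00-1, 10-10-, 11-001
Minterm coverage:
  m0 ⊆ 0-0-00,00--00
  m3 ⊆ --0011,0--011
  m4 ⊆ ---100,--010-,0--1-0,0-0-00,00--00
  m5 ⊆ --010- [E]
  m6 ⊆ 0--1-0 [E]
  m8 ⊆ 00--00,001--0,0010--
  m9 ⊆ 0010-- [E]
  m10 ⊆ 0-1-1-,001--0,0010--
  m11 ⊆ 0--011,0-1-1-,0010--
  m12 ⊆ ---100,0--1-0,00--00,001--0
  m14 ⊆ 0--1-0,0-1-1-,001--0
  m15 ⊆ 0-1-1- [E]
  m16 ⊆ -10--0,-10-0-,-100--,0-0-00,010---
  m17 ⊆ -10-0-,-100--,010---
  m18 ⊆ -1-010,-10--0,-100--,01--1-,010---
  m19 ⊆ --0011,-100--,0--011,01--1-,010---
  m20 ⊆ ---100,--010-,-10--0,-10-0-,0--1-0,0-0-00,01-1--,010---
  m23 ⊆ 01--1-,01-1--,010---
  m26 ⊆ -1-010,0-1-1-,01--1-
  m27 ⊆ 0--011,0-1-1-,01--1-
  m28 ⊆ ---100,0--1-0,01-1--
  m29 ⊆ 01-1-- [E]
  m30 ⊆ 0--1-0,0-1-1-,01--1-,01-1--
  m33 ⊆ 1-0-01,1-00-1
  m35 ⊆ --0011,1-00-1
  m36 ⊆ ---100,--010-,10-10-
  m37 ⊆ --010-,1-0-01,10-10-
  m44 ⊆ ---100,10-10-
  m45 ⊆ 10-10- [E]
  m48 ⊆ -10--0,-10-0-,-100--
  m49 ⊆ -10-0-,-100--,1-0-01,1-00-1,11-001
  m50 ⊆ -1-010,-10--0,-100--
  m51 ⊆ --0011,-100--,1-00-1
  m52 ⊆ ---100,--010-,-10--0,-10-0-
  m53 ⊆ --010-,-10-0-,1-0-01
  m54 ⊆ -10--0 [E]
  m57 ⊆ 11-001 [E]
  m58 ⊆ -1-010 [E]
  m60 ⊆ ---100 [E]
E = {---100, --010-, -1-010, -10--0, 0--1-0, 0-1-1-, 0010--, 01-1--, 10-10-, 11-001}
Petrick residual → --0011, -10-0-, 0-0-00, 1-0-01
Cover = de'f' + c'd'ef + c'de' + bd'ef' + bc'f' + bc'e' + a'df' + a'c'e'f' + a'ce + a'b'cd' + a'bd + ac'e'f + ab'de' + abd'e'f  |cover|=14

14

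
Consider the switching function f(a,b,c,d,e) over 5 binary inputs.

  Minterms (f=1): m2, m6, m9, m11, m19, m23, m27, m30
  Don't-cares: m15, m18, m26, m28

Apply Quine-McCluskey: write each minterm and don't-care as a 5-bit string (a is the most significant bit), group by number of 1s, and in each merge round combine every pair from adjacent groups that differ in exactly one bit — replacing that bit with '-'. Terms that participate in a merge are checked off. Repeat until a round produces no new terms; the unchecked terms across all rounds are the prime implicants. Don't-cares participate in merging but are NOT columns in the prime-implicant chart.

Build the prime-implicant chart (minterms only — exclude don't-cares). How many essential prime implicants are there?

Round 0: 00010✓ 00110✓ 01001✓ 01011✓ 01111✓ 10010✓ 10011✓ 10111✓ 11010✓ 11011✓ 11100✓ 11110✓
Round 1: -0010 -1011 00-10 01-11 010-1 1-010✓ 1-011✓ 10-11 1001-✓ 11-10 1101-✓ 111-0
Round 2: 1-01-
PIs = {-0010, -1011, 00-10, 01-11, 010-1, 1-01-, 10-11, 11-10, 111-0}
Coverage chart:
  m2: -0010,00-10
  m6: 00-10 ←essential
  m9: 010-1 ←essential
  m11: -1011,01-11,010-1
  m19: 1-01-,10-11
  m23: 10-11 ←essential
  m27: -1011,1-01-
  m30: 11-10,111-0
Essential: 00-10, 010-1, 10-11

3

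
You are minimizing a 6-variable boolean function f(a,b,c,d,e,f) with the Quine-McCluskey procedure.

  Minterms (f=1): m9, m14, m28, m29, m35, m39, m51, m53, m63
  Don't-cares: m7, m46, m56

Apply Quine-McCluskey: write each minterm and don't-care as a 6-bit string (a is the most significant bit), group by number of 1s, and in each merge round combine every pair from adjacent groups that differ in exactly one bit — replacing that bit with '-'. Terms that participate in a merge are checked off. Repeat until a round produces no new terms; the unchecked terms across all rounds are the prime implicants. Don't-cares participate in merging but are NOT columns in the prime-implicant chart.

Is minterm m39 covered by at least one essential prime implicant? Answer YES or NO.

NO

Round 0: 000111✓ 001001 001110✓ 011100✓ 011101✓ 100011✓ 100111✓ 101110✓ 110011✓ 110101 111000 111111
Round 1: -00111 -01110 01110- 1-0011 100-11
PIs = {-00111, -01110, 001001, 01110-, 1-0011, 100-11, 110101, 111000, 111111}
Coverage chart:
  m9: 001001 ←essential
  m14: -01110 ←essential
  m28: 01110- ←essential
  m29: 01110- ←essential
  m35: 1-0011,100-11
  m39: -00111,100-11
  m51: 1-0011 ←essential
  m53: 110101 ←essential
  m63: 111111 ←essential
Essential: -01110, 001001, 01110-, 1-0011, 110101, 111111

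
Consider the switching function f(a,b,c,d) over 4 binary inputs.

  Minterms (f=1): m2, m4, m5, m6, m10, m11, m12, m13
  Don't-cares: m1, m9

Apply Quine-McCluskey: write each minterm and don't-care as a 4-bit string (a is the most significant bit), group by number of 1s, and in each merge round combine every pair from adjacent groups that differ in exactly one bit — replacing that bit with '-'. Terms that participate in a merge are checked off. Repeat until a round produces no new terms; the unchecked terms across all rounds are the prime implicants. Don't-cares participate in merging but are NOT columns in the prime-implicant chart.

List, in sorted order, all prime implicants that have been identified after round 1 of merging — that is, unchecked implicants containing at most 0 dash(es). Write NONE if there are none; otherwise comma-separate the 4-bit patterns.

[col 0] 0001*, 0010*, 0100*, 0101*, 0110*, 1001*, 1010*, 1011*, 1100*, 1101*
[col 1] -001*, -010, -100*, -101*, 0-01*, 0-10, 01-0, 010-*, 1-01*, 10-1, 101-, 110-*
[col 2] --01, -10-
Prime implicants: --01, -010, -10-, 0-10, 01-0, 10-1, 101-

NONE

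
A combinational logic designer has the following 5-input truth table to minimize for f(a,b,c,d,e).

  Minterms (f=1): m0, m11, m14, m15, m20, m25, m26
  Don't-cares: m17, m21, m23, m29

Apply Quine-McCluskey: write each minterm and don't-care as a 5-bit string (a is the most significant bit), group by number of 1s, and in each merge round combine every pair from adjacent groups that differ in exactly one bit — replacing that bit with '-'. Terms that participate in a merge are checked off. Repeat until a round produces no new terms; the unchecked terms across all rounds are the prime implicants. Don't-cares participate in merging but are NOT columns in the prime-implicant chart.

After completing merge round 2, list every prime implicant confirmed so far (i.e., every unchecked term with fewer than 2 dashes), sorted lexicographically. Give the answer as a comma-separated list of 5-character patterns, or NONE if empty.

[col 0] 00000, 01011*, 01110*, 01111*, 10001*, 10100*, 10101*, 10111*, 11001*, 11010, 11101*
[col 1] 01-11, 0111-, 1-001*, 1-101*, 10-01*, 101-1, 1010-, 11-01*
[col 2] 1--01
Prime implicants: 00000, 01-11, 0111-, 1--01, 101-1, 1010-, 11010

00000, 01-11, 0111-, 101-1, 1010-, 11010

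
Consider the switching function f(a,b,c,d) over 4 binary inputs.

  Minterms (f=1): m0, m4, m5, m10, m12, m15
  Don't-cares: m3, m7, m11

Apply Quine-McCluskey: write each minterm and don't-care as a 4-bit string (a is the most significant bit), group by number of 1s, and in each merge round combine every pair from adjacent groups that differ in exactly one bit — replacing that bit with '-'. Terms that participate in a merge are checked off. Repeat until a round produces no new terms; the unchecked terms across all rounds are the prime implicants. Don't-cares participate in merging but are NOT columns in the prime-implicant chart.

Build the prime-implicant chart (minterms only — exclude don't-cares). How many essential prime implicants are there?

4

Round 0: 0000✓ 0011✓ 0100✓ 0101✓ 0111✓ 1010✓ 1011✓ 1100✓ 1111✓
Round 1: -011✓ -100 -111✓ 0-00 0-11✓ 01-1 010- 1-11✓ 101-
Round 2: --11
PIs = {--11, -100, 0-00, 01-1, 010-, 101-}
Coverage chart:
  m0: 0-00 ←essential
  m4: -100,0-00,010-
  m5: 01-1,010-
  m10: 101- ←essential
  m12: -100 ←essential
  m15: --11 ←essential
Essential: --11, -100, 0-00, 101-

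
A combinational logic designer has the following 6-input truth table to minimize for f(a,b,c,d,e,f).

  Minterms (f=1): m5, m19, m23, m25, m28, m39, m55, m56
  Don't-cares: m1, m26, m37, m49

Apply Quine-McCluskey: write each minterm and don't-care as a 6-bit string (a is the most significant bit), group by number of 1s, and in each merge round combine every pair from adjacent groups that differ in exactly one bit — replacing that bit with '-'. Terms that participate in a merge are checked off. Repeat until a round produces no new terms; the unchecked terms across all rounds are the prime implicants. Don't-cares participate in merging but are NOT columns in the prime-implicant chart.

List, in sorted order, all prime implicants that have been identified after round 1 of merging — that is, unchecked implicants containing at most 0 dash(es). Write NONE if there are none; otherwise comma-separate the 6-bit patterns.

Round 0: 000001✓ 000101✓ 010011✓ 010111✓ 011001 011010 011100 100101✓ 100111✓ 110001 110111✓ 111000
Round 1: -00101 -10111 000-01 010-11 1-0111 1001-1
PIs = {-00101, -10111, 000-01, 010-11, 011001, 011010, 011100, 1-0111, 1001-1, 110001, 111000}

011001, 011010, 011100, 110001, 111000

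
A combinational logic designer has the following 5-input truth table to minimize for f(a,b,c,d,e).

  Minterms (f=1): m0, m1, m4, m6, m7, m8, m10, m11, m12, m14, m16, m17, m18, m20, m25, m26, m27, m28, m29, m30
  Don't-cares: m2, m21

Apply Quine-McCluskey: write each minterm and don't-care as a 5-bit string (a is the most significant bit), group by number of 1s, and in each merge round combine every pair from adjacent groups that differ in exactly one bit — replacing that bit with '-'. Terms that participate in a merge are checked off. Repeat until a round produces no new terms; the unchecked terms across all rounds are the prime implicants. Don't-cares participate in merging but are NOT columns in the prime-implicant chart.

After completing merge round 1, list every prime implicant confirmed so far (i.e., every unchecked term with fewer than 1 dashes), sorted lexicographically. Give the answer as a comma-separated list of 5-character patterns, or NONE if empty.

NONE

Round 0: 00000✓ 00001✓ 00010✓ 00100✓ 00110✓ 00111✓ 01000✓ 01010✓ 01011✓ 01100✓ 01110✓ 10000✓ 10001✓ 10010✓ 10100✓ 10101✓ 11001✓ 11010✓ 11011✓ 11100✓ 11101✓ 11110✓
Round 1: -0000✓ -0001✓ -0010✓ -0100✓ -1010✓ -1011✓ -1100✓ -1110✓ 0-000✓ 0-010✓ 0-100✓ 0-110✓ 00-00✓ 00-10✓ 000-0✓ 0000-✓ 001-0✓ 0011- 01-00✓ 01-10✓ 010-0✓ 0101-✓ 011-0✓ 1-001✓ 1-010✓ 1-100✓ 1-101✓ 10-00✓ 10-01✓ 100-0✓ 1000-✓ 1010-✓ 11-01✓ 11-10✓ 110-1 1101-✓ 111-0✓ 1110-✓
Round 2: --010 --100 -0-00 -00-0 -000- -1-10 -101- -11-0 0--00✓ 0--10✓ 0-0-0✓ 0-1-0✓ 00--0✓ 01--0✓ 1--01 1-10- 10-0-
Round 3: 0---0
PIs = {--010, --100, -0-00, -00-0, -000-, -1-10, -101-, -11-0, 0---0, 0011-, 1--01, 1-10-, 10-0-, 110-1}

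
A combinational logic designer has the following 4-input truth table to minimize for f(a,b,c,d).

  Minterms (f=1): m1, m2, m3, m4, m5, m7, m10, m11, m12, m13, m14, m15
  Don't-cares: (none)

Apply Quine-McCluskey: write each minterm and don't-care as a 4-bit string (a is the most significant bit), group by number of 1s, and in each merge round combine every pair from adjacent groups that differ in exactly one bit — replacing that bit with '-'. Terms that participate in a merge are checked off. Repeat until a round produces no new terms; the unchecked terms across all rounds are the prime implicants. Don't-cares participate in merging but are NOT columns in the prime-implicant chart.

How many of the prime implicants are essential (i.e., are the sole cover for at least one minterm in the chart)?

Round 0: 0001✓ 0010✓ 0011✓ 0100✓ 0101✓ 0111✓ 1010✓ 1011✓ 1100✓ 1101✓ 1110✓ 1111✓
Round 1: -010✓ -011✓ -100✓ -101✓ -111✓ 0-01✓ 0-11✓ 00-1✓ 001-✓ 01-1✓ 010-✓ 1-10✓ 1-11✓ 101-✓ 11-0✓ 11-1✓ 110-✓ 111-✓
Round 2: --11 -01- -1-1 -10- 0--1 1-1- 11--
PIs = {--11, -01-, -1-1, -10-, 0--1, 1-1-, 11--}
Coverage chart:
  m1: 0--1 ←essential
  m2: -01- ←essential
  m3: --11,-01-,0--1
  m4: -10- ←essential
  m5: -1-1,-10-,0--1
  m7: --11,-1-1,0--1
  m10: -01-,1-1-
  m11: --11,-01-,1-1-
  m12: -10-,11--
  m13: -1-1,-10-,11--
  m14: 1-1-,11--
  m15: --11,-1-1,1-1-,11--
Essential: -01-, -10-, 0--1

3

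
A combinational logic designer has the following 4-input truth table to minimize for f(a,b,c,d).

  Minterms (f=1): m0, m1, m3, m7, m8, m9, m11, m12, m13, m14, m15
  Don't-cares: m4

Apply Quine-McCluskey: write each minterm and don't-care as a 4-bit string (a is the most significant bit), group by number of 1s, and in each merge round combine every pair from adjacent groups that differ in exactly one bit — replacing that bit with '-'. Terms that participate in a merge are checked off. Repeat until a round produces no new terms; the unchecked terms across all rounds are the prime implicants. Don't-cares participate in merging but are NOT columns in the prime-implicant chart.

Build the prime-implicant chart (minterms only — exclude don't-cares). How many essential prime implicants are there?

2

[col 0] 0000*, 0001*, 0011*, 0100*, 0111*, 1000*, 1001*, 1011*, 1100*, 1101*, 1110*, 1111*
[col 1] -000*, -001*, -011*, -100*, -111*, 0-00*, 0-11*, 00-1*, 000-*, 1-00*, 1-01*, 1-11*, 10-1*, 100-*, 11-0*, 11-1*, 110-*, 111-*
[col 2] --00, --11, -0-1, -00-, 1--1, 1-0-, 11--
Prime implicants: --00, --11, -0-1, -00-, 1--1, 1-0-, 11--
PI chart (minterm → PIs covering it):
  0 | --00,-00-
  1 | -0-1,-00-
  3 | --11,-0-1
  7 | --11  (sole → essential)
  8 | --00,-00-,1-0-
  9 | -0-1,-00-,1--1,1-0-
  11 | --11,-0-1,1--1
  12 | --00,1-0-,11--
  13 | 1--1,1-0-,11--
  14 | 11--  (sole → essential)
  15 | --11,1--1,11--
Essential prime implicants: --11, 11--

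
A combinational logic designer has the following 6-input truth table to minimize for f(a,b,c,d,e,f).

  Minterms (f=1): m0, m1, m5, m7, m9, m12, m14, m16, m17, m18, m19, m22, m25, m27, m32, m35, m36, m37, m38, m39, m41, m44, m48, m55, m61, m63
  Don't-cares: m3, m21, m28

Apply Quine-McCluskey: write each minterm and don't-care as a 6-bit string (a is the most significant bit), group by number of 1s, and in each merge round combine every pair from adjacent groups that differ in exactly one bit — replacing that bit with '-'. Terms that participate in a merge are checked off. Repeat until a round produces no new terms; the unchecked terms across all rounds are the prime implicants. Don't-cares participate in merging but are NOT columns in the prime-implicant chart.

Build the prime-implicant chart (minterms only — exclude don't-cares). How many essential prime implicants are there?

8

Round 0: 000000✓ 000001✓ 000011✓ 000101✓ 000111✓ 001001✓ 001100✓ 001110✓ 010000✓ 010001✓ 010010✓ 010011✓ 010101✓ 010110✓ 011001✓ 011011✓ 011100✓ 100000✓ 100011✓ 100100✓ 100101✓ 100110✓ 100111✓ 101001✓ 101100✓ 110000✓ 110111✓ 111101✓ 111111✓
Round 1: -00000✓ -00011✓ -00101✓ -00111✓ -01001 -01100 -10000✓ 0-0000✓ 0-0001✓ 0-0011✓ 0-0101✓ 0-1001✓ 0-1100 00-001✓ 000-01✓ 000-11✓ 0000-1✓ 00000-✓ 0001-1✓ 0011-0 01-001✓ 01-011✓ 010-01✓ 010-10 0100-0✓ 0100-1✓ 01000-✓ 01001-✓ 0110-1✓ 1-0000✓ 1-0111 10-100 100-00 100-11✓ 1001-0✓ 1001-1✓ 10010-✓ 10011-✓ 11-111 1111-1
Round 2: --0000 -00-11 -001-1 0--001 0-0-01 0-00-1 0-000- 000--1 01-0-1 0100-- 1001--
PIs = {--0000, -00-11, -001-1, -01001, -01100, 0--001, 0-0-01, 0-00-1, 0-000-, 0-1100, 000--1, 0011-0, 01-0-1, 010-10, 0100--, 1-0111, 10-100, 100-00, 1001--, 11-111, 1111-1}
Coverage chart:
  m0: --0000,0-000-
  m1: 0--001,0-0-01,0-00-1,0-000-,000--1
  m5: -001-1,0-0-01,000--1
  m7: -00-11,-001-1,000--1
  m9: -01001,0--001
  m12: -01100,0-1100,0011-0
  m14: 0011-0 ←essential
  m16: --0000,0-000-,0100--
  m17: 0--001,0-0-01,0-00-1,0-000-,01-0-1,0100--
  m18: 010-10,0100--
  m19: 0-00-1,01-0-1,0100--
  m22: 010-10 ←essential
  m25: 0--001,01-0-1
  m27: 01-0-1 ←essential
  m32: --0000,100-00
  m35: -00-11 ←essential
  m36: 10-100,100-00,1001--
  m37: -001-1,1001--
  m38: 1001-- ←essential
  m39: -00-11,-001-1,1-0111,1001--
  m41: -01001 ←essential
  m44: -01100,10-100
  m48: --0000 ←essential
  m55: 1-0111,11-111
  m61: 1111-1 ←essential
  m63: 11-111,1111-1
Essential: --0000, -00-11, -01001, 0011-0, 01-0-1, 010-10, 1001--, 1111-1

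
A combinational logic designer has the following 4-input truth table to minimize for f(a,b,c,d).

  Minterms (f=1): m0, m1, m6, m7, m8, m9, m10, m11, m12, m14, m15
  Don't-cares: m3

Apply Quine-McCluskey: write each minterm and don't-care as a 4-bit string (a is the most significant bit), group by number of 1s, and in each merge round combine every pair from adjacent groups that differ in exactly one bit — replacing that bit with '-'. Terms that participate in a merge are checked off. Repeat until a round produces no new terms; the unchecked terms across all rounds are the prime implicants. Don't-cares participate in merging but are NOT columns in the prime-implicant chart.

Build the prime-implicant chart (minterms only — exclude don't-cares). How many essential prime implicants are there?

[col 0] 0000*, 0001*, 0011*, 0110*, 0111*, 1000*, 1001*, 1010*, 1011*, 1100*, 1110*, 1111*
[col 1] -000*, -001*, -011*, -110*, -111*, 0-11*, 00-1*, 000-*, 011-*, 1-00*, 1-10*, 1-11*, 10-0*, 10-1*, 100-*, 101-*, 11-0*, 111-*
[col 2] --11, -0-1, -00-, -11-, 1--0, 1-1-, 10--
Prime implicants: --11, -0-1, -00-, -11-, 1--0, 1-1-, 10--
PI chart (minterm → PIs covering it):
  0 | -00-  (sole → essential)
  1 | -0-1,-00-
  6 | -11-  (sole → essential)
  7 | --11,-11-
  8 | -00-,1--0,10--
  9 | -0-1,-00-,10--
  10 | 1--0,1-1-,10--
  11 | --11,-0-1,1-1-,10--
  12 | 1--0  (sole → essential)
  14 | -11-,1--0,1-1-
  15 | --11,-11-,1-1-
Essential prime implicants: -00-, -11-, 1--0

3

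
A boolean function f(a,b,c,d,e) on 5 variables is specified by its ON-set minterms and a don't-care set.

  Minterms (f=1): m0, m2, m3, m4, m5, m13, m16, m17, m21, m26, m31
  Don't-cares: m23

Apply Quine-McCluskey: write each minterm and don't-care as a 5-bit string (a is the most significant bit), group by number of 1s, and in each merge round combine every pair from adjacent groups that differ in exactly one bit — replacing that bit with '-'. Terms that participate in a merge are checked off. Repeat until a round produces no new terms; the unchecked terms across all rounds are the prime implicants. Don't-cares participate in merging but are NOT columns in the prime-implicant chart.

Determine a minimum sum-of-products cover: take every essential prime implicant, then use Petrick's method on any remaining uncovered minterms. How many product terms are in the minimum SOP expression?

7

[col 0] 00000*, 00010*, 00011*, 00100*, 00101*, 01101*, 10000*, 10001*, 10101*, 10111*, 11010, 11111*
[col 1] -0000, -0101, 0-101, 00-00, 000-0, 0001-, 0010-, 1-111, 10-01, 1000-, 101-1
Prime implicants: -0000, -0101, 0-101, 00-00, 000-0, 0001-, 0010-, 1-111, 10-01, 1000-, 101-1, 11010
PI chart (minterm → PIs covering it):
  0 | -0000,00-00,000-0
  2 | 000-0,0001-
  3 | 0001-  (sole → essential)
  4 | 00-00,0010-
  5 | -0101,0-101,0010-
  13 | 0-101  (sole → essential)
  16 | -0000,1000-
  17 | 10-01,1000-
  21 | -0101,10-01,101-1
  26 | 11010  (sole → essential)
  31 | 1-111  (sole → essential)
Essential prime implicants: 0-101, 0001-, 1-111, 11010
Petrick residual → -0000, 00-00, 10-01
Minimum SOP uses 7 PIs: b'c'd'e' + a'cd'e + a'b'd'e' + a'b'c'd + acde + ab'd'e + abc'de'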